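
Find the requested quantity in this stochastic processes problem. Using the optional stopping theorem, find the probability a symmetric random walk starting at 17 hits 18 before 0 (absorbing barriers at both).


By optional stopping theorem: E(M at tau) = M(0) = 17
P(hit 18)*18 + P(hit 0)*0 = 17
P(hit 18) = (17 - 0)/(18 - 0) = 17/18 = 0.9444

0.9444


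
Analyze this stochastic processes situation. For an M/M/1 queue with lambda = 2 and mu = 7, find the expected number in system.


rho = 2/7 = 0.2857
L = rho/(1-rho)
= 0.2857/0.7143
= 0.4000

0.4000


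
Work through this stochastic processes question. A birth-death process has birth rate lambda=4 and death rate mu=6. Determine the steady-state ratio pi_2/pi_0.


For birth-death process, pi_n/pi_0 = (lambda/mu)^n
= (4/6)^2
= 0.4444

0.4444


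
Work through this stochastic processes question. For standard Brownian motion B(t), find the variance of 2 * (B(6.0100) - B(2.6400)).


Var(alpha*(B(t)-B(s))) = alpha^2 * (t-s)
= 2^2 * (6.0100 - 2.6400)
= 4 * 3.3700
= 13.4800

13.4800


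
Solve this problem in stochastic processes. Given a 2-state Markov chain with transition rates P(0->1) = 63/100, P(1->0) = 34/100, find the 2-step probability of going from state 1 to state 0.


Computing P^2 by matrix multiplication.
P = [[0.3700, 0.6300], [0.3400, 0.6600]]
After raising P to the power 2:
P^2(1,0) = 0.3502

0.3502


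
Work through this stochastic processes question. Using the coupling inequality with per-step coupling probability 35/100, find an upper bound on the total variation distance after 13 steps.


TV distance bound <= (1-delta)^n
= (1 - 0.3500)^13
= 0.6500^13
= 0.0037

0.0037


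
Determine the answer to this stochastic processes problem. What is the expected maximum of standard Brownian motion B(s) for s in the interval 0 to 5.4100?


E(max B(s)) = sqrt(2t/pi)
= sqrt(2*5.4100/pi)
= sqrt(3.4441)
= 1.8558

1.8558


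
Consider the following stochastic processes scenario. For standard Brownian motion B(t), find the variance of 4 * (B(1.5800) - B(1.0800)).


Var(alpha*(B(t)-B(s))) = alpha^2 * (t-s)
= 4^2 * (1.5800 - 1.0800)
= 16 * 0.5000
= 8.0000

8.0000


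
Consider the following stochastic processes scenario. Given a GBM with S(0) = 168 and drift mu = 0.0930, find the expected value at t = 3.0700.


E[S(t)] = S(0) * exp(mu * t)
= 168 * exp(0.0930 * 3.0700)
= 168 * 1.3304
= 223.5140

223.5140


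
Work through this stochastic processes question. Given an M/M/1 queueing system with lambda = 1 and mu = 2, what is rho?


rho = lambda/mu
= 1/2
= 0.5000

0.5000


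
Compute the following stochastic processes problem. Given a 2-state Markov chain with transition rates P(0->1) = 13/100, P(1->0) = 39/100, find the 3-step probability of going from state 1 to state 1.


Computing P^3 by matrix multiplication.
P = [[0.8700, 0.1300], [0.3900, 0.6100]]
After raising P to the power 3:
P^3(1,1) = 0.3329

0.3329


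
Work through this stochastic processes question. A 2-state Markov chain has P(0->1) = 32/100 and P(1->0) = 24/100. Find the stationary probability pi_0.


Stationary distribution: pi_0 = p10/(p01+p10), pi_1 = p01/(p01+p10)
p01 = 0.3200, p10 = 0.2400
pi_0 = 0.4286

0.4286


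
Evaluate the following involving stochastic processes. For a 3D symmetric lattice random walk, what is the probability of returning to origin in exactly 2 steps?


P(return in 2 steps) = P(reverse first step) = 1/(2d)
= 1/6
= 0.1667

0.1667


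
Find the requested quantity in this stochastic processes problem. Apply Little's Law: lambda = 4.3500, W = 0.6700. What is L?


Little's Law: L = lambda * W
= 4.3500 * 0.6700
= 2.9145

2.9145


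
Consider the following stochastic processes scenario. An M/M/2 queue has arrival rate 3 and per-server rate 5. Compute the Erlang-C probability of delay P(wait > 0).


a = lambda/mu = 0.6000
rho = a/c = 0.3000
Erlang-C formula applied:
C(c,a) = 0.1385

0.1385


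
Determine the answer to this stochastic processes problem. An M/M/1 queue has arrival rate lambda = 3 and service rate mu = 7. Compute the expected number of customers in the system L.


rho = 3/7 = 0.4286
L = rho/(1-rho)
= 0.4286/0.5714
= 0.7500

0.7500


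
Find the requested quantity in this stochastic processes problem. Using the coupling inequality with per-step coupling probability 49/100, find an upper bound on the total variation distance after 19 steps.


TV distance bound <= (1-delta)^n
= (1 - 0.4900)^19
= 0.5100^19
= 2.7786e-06

2.7786e-06


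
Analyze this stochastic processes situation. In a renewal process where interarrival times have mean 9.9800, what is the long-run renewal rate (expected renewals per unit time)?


Long-run renewal rate = 1/E(X)
= 1/9.9800
= 0.1002

0.1002


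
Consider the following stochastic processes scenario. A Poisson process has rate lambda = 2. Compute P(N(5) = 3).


P(N(t)=k) = (lambda*t)^k * exp(-lambda*t) / k!
lambda*t = 10
= 10^3 * exp(-10) / 3!
= 1000 * 4.5400e-05 / 6
= 0.0076

0.0076


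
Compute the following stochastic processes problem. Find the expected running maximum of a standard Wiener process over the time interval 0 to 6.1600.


E(max B(s)) = sqrt(2t/pi)
= sqrt(2*6.1600/pi)
= sqrt(3.9216)
= 1.9803

1.9803


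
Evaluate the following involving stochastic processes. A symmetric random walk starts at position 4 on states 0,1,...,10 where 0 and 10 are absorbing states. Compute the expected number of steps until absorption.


For symmetric RW on 0,...,N with absorbing barriers, E(i) = i*(N-i)
E(4) = 4 * 6 = 24

24


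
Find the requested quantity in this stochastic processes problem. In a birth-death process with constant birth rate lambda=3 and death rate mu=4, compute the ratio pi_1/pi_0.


For birth-death process, pi_n/pi_0 = (lambda/mu)^n
= (3/4)^1
= 0.7500

0.7500


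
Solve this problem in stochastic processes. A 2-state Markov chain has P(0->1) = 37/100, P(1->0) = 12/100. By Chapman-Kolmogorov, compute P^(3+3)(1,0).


P^6 = P^3 * P^3
Computing via matrix multiplication of the transition matrix.
Entry (1,0) of P^6 = 0.2406

0.2406


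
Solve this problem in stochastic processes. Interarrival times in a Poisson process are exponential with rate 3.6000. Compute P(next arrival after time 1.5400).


P(X > t) = exp(-lambda * t)
= exp(-3.6000 * 1.5400)
= exp(-5.5440) = 0.0039

0.0039


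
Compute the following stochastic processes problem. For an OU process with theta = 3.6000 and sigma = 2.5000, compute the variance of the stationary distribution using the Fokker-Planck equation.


Stationary variance = sigma^2 / (2*theta)
= 2.5000^2 / (2*3.6000)
= 6.2500 / 7.2000
= 0.8681

0.8681


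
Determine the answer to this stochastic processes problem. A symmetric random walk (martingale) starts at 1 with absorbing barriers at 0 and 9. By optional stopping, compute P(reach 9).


By optional stopping theorem: E(M at tau) = M(0) = 1
P(hit 9)*9 + P(hit 0)*0 = 1
P(hit 9) = (1 - 0)/(9 - 0) = 1/9 = 0.1111

0.1111


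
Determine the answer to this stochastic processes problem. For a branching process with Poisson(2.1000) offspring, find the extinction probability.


Since mu = 2.1000 > 1, extinction prob q < 1.
Solve s = exp(mu*(s-1)) iteratively.
q = 0.1779

0.1779


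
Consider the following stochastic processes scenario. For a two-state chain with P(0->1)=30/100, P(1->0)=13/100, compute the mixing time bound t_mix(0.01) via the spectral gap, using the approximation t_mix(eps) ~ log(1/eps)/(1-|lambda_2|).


lambda_2 = |1 - p01 - p10| = |1 - 0.3000 - 0.1300| = 0.5700
t_mix ~ log(1/eps)/(1 - |lambda_2|)
= log(100)/(1 - 0.5700) = 4.6052/0.4300
= 10.7097

10.7097


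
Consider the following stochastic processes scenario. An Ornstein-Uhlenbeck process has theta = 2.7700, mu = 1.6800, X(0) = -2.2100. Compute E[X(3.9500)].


E[X(t)] = mu + (X(0) - mu)*exp(-theta*t)
= 1.6800 + (-2.2100 - 1.6800)*exp(-2.7700*3.9500)
= 1.6800 + -3.8900 * 1.7708e-05
= 1.6799

1.6799


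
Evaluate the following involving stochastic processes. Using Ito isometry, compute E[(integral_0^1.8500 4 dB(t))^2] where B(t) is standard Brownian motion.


By Ito isometry: E[(int f dB)^2] = int f^2 dt
= 4^2 * 1.8500
= 16 * 1.8500 = 29.6000

29.6000


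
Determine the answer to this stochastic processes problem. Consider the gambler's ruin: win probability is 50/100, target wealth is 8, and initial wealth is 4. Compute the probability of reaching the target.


p = 1/2: P(win) = i/N = 4/8
= 0.5000

0.5000


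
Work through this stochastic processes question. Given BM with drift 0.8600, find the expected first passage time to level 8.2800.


Expected first passage time = a/mu
= 8.2800/0.8600
= 9.6279

9.6279


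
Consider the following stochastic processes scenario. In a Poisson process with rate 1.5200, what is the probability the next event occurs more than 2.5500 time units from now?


P(X > t) = exp(-lambda * t)
= exp(-1.5200 * 2.5500)
= exp(-3.8760) = 0.0207

0.0207


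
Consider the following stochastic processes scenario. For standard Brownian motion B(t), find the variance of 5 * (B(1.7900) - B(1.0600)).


Var(alpha*(B(t)-B(s))) = alpha^2 * (t-s)
= 5^2 * (1.7900 - 1.0600)
= 25 * 0.7300
= 18.2500

18.2500


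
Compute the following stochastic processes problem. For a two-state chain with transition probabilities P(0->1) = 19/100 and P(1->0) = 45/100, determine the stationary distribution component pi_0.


Stationary distribution: pi_0 = p10/(p01+p10), pi_1 = p01/(p01+p10)
p01 = 0.1900, p10 = 0.4500
pi_0 = 0.7031

0.7031


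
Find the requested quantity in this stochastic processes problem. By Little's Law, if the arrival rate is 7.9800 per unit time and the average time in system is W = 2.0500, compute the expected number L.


Little's Law: L = lambda * W
= 7.9800 * 2.0500
= 16.3590

16.3590


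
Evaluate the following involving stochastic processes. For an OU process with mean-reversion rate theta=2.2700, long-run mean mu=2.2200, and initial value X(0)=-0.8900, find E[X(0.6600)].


E[X(t)] = mu + (X(0) - mu)*exp(-theta*t)
= 2.2200 + (-0.8900 - 2.2200)*exp(-2.2700*0.6600)
= 2.2200 + -3.1100 * 0.2235
= 1.5248

1.5248


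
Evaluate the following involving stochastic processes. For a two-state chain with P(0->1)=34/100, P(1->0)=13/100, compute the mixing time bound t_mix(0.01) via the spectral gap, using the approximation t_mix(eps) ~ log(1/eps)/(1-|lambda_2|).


lambda_2 = |1 - p01 - p10| = |1 - 0.3400 - 0.1300| = 0.5300
t_mix ~ log(1/eps)/(1 - |lambda_2|)
= log(100)/(1 - 0.5300) = 4.6052/0.4700
= 9.7982

9.7982


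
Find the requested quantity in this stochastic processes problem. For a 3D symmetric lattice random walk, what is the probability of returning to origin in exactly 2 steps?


P(return in 2 steps) = P(reverse first step) = 1/(2d)
= 1/6
= 0.1667

0.1667


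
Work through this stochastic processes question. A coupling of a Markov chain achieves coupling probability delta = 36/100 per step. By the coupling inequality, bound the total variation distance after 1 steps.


TV distance bound <= (1-delta)^n
= (1 - 0.3600)^1
= 0.6400^1
= 0.6400

0.6400


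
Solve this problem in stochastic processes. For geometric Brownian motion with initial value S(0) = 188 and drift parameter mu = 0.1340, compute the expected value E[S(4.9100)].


E[S(t)] = S(0) * exp(mu * t)
= 188 * exp(0.1340 * 4.9100)
= 188 * 1.9308
= 362.9924

362.9924


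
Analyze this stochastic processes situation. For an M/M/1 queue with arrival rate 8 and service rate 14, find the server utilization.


rho = lambda/mu
= 8/14
= 0.5714

0.5714


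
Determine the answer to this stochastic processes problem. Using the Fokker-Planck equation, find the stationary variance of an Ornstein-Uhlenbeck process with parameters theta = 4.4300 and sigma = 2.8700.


Stationary variance = sigma^2 / (2*theta)
= 2.8700^2 / (2*4.4300)
= 8.2369 / 8.8600
= 0.9297

0.9297


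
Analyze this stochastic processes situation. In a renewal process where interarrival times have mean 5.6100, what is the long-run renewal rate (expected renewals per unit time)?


Long-run renewal rate = 1/E(X)
= 1/5.6100
= 0.1783

0.1783


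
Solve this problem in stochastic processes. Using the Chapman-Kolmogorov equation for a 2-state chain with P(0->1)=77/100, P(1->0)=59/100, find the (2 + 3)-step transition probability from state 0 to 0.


P^5 = P^2 * P^3
Computing via matrix multiplication of the transition matrix.
Entry (0,0) of P^5 = 0.4304

0.4304


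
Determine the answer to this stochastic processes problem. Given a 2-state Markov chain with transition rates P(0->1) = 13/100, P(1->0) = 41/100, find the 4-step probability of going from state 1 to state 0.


Computing P^4 by matrix multiplication.
P = [[0.8700, 0.1300], [0.4100, 0.5900]]
After raising P to the power 4:
P^4(1,0) = 0.7253

0.7253


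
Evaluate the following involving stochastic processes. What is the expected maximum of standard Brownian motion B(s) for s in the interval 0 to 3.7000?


E(max B(s)) = sqrt(2t/pi)
= sqrt(2*3.7000/pi)
= sqrt(2.3555)
= 1.5348

1.5348


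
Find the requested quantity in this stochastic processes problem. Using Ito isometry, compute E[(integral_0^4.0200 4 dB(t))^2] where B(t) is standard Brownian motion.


By Ito isometry: E[(int f dB)^2] = int f^2 dt
= 4^2 * 4.0200
= 16 * 4.0200 = 64.3200

64.3200


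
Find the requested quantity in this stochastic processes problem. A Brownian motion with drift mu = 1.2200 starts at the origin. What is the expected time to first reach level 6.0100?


Expected first passage time = a/mu
= 6.0100/1.2200
= 4.9262

4.9262


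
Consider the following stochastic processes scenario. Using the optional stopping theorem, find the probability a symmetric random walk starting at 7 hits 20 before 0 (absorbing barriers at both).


By optional stopping theorem: E(M at tau) = M(0) = 7
P(hit 20)*20 + P(hit 0)*0 = 7
P(hit 20) = (7 - 0)/(20 - 0) = 7/20 = 0.3500

0.3500


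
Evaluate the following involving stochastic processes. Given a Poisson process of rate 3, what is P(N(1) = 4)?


P(N(t)=k) = (lambda*t)^k * exp(-lambda*t) / k!
lambda*t = 3
= 3^4 * exp(-3) / 4!
= 81 * 0.0498 / 24
= 0.1680

0.1680


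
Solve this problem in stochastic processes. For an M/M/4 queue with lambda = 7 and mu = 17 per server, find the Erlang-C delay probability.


a = lambda/mu = 0.4118
rho = a/c = 0.1029
Erlang-C formula applied:
C(c,a) = 8.8456e-04

8.8456e-04


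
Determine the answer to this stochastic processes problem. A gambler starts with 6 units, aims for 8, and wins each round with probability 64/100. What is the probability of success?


Gambler's ruin formula:
r = q/p = 0.3600/0.6400 = 0.5625
P(win) = (1 - r^i)/(1 - r^N)
= (1 - 0.5625^6)/(1 - 0.5625^8)
= 0.9781

0.9781


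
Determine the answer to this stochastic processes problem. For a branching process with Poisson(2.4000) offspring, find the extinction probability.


Since mu = 2.4000 > 1, extinction prob q < 1.
Solve s = exp(mu*(s-1)) iteratively.
q = 0.1214

0.1214


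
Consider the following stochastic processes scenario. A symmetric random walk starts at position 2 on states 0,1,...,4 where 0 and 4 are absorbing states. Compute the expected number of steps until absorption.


For symmetric RW on 0,...,N with absorbing barriers, E(i) = i*(N-i)
E(2) = 2 * 2 = 4

4


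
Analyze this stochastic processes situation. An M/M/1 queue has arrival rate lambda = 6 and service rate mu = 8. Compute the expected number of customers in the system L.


rho = 6/8 = 0.7500
L = rho/(1-rho)
= 0.7500/0.2500
= 3.0000

3.0000


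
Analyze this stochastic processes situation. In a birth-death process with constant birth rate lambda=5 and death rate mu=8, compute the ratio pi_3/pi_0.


For birth-death process, pi_n/pi_0 = (lambda/mu)^n
= (5/8)^3
= 0.2441

0.2441


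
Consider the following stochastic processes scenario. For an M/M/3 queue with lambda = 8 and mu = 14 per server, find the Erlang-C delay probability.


a = lambda/mu = 0.5714
rho = a/c = 0.1905
Erlang-C formula applied:
C(c,a) = 0.0217

0.0217


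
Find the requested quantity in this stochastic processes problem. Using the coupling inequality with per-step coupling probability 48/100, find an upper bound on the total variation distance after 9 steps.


TV distance bound <= (1-delta)^n
= (1 - 0.4800)^9
= 0.5200^9
= 0.0028

0.0028


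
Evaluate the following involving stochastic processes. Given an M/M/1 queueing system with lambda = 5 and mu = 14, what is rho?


rho = lambda/mu
= 5/14
= 0.3571

0.3571


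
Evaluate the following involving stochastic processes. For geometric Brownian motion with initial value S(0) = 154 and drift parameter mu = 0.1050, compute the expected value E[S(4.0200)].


E[S(t)] = S(0) * exp(mu * t)
= 154 * exp(0.1050 * 4.0200)
= 154 * 1.5252
= 234.8748

234.8748


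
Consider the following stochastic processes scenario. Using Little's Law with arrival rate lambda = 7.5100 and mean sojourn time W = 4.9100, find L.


Little's Law: L = lambda * W
= 7.5100 * 4.9100
= 36.8741

36.8741


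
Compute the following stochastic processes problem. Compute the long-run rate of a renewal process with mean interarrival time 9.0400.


Long-run renewal rate = 1/E(X)
= 1/9.0400
= 0.1106

0.1106


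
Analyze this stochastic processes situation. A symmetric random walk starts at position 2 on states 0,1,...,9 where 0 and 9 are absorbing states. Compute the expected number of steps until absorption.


For symmetric RW on 0,...,N with absorbing barriers, E(i) = i*(N-i)
E(2) = 2 * 7 = 14

14


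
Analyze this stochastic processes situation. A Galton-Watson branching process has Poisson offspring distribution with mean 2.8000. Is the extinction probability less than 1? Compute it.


Since mu = 2.8000 > 1, extinction prob q < 1.
Solve s = exp(mu*(s-1)) iteratively.
q = 0.0750

0.0750


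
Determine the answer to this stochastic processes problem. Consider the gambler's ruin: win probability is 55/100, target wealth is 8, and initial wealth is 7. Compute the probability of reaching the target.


Gambler's ruin formula:
r = q/p = 0.4500/0.5500 = 0.8182
P(win) = (1 - r^i)/(1 - r^N)
= (1 - 0.8182^7)/(1 - 0.8182^8)
= 0.9442

0.9442


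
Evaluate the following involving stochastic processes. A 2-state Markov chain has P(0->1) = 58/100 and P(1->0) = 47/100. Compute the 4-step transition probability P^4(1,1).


Computing P^4 by matrix multiplication.
P = [[0.4200, 0.5800], [0.4700, 0.5300]]
After raising P to the power 4:
P^4(1,1) = 0.5524

0.5524


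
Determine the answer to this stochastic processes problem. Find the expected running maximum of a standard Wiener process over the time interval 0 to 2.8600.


E(max B(s)) = sqrt(2t/pi)
= sqrt(2*2.8600/pi)
= sqrt(1.8207)
= 1.3493

1.3493


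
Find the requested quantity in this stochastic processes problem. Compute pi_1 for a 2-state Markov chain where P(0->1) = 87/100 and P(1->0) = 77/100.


Stationary distribution: pi_0 = p10/(p01+p10), pi_1 = p01/(p01+p10)
p01 = 0.8700, p10 = 0.7700
pi_1 = 0.5305

0.5305


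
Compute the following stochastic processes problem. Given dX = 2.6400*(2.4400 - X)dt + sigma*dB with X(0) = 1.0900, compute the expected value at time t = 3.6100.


E[X(t)] = mu + (X(0) - mu)*exp(-theta*t)
= 2.4400 + (1.0900 - 2.4400)*exp(-2.6400*3.6100)
= 2.4400 + -1.3500 * 7.2611e-05
= 2.4399

2.4399


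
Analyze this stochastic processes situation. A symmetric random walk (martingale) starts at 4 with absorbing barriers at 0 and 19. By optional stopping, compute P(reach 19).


By optional stopping theorem: E(M at tau) = M(0) = 4
P(hit 19)*19 + P(hit 0)*0 = 4
P(hit 19) = (4 - 0)/(19 - 0) = 4/19 = 0.2105

0.2105


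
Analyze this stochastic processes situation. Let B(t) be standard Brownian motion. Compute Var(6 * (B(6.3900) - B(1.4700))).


Var(alpha*(B(t)-B(s))) = alpha^2 * (t-s)
= 6^2 * (6.3900 - 1.4700)
= 36 * 4.9200
= 177.1200

177.1200


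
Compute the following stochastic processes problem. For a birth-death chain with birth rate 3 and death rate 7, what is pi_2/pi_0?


For birth-death process, pi_n/pi_0 = (lambda/mu)^n
= (3/7)^2
= 0.1837

0.1837


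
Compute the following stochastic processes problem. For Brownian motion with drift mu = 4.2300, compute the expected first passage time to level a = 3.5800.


Expected first passage time = a/mu
= 3.5800/4.2300
= 0.8463

0.8463


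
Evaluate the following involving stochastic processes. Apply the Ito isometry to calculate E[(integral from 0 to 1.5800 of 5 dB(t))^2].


By Ito isometry: E[(int f dB)^2] = int f^2 dt
= 5^2 * 1.5800
= 25 * 1.5800 = 39.5000

39.5000


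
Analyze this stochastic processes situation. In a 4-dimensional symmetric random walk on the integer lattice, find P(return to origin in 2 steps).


P(return in 2 steps) = P(reverse first step) = 1/(2d)
= 1/8
= 0.1250

0.1250


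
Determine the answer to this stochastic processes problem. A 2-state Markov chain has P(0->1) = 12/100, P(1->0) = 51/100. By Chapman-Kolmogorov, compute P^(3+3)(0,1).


P^6 = P^3 * P^3
Computing via matrix multiplication of the transition matrix.
Entry (0,1) of P^6 = 0.1900

0.1900


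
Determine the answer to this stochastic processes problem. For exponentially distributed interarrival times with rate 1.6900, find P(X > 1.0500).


P(X > t) = exp(-lambda * t)
= exp(-1.6900 * 1.0500)
= exp(-1.7745) = 0.1696

0.1696


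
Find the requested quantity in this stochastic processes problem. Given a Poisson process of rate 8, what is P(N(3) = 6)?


P(N(t)=k) = (lambda*t)^k * exp(-lambda*t) / k!
lambda*t = 24
= 24^6 * exp(-24) / 6!
= 191102976 * 3.7751e-11 / 720
= 1.0020e-05

1.0020e-05


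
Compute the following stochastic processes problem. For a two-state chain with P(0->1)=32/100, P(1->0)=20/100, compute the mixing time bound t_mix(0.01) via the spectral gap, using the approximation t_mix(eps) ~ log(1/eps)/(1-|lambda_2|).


lambda_2 = |1 - p01 - p10| = |1 - 0.3200 - 0.2000| = 0.4800
t_mix ~ log(1/eps)/(1 - |lambda_2|)
= log(100)/(1 - 0.4800) = 4.6052/0.5200
= 8.8561

8.8561


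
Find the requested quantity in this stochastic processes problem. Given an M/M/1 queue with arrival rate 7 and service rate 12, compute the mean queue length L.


rho = 7/12 = 0.5833
L = rho/(1-rho)
= 0.5833/0.4167
= 1.4000

1.4000


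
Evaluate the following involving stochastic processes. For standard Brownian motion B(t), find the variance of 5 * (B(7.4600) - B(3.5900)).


Var(alpha*(B(t)-B(s))) = alpha^2 * (t-s)
= 5^2 * (7.4600 - 3.5900)
= 25 * 3.8700
= 96.7500

96.7500


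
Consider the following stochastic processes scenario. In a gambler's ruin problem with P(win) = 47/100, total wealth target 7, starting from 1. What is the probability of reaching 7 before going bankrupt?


Gambler's ruin formula:
r = q/p = 0.5300/0.4700 = 1.1277
P(win) = (1 - r^i)/(1 - r^N)
= (1 - 1.1277^1)/(1 - 1.1277^7)
= 0.0968

0.0968


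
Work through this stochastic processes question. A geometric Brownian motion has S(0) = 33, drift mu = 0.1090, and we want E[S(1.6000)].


E[S(t)] = S(0) * exp(mu * t)
= 33 * exp(0.1090 * 1.6000)
= 33 * 1.1905
= 39.2875

39.2875


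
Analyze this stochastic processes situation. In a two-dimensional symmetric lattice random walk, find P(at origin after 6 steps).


P = C(6,3)^2 / 4^6
= 20^2 / 4096
= 400 / 4096
= 0.0977

0.0977


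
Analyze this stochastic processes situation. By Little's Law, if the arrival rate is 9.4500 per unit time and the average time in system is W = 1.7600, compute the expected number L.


Little's Law: L = lambda * W
= 9.4500 * 1.7600
= 16.6320

16.6320


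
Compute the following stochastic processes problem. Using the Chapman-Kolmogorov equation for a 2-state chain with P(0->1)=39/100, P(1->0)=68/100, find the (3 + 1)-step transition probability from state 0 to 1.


P^4 = P^3 * P^1
Computing via matrix multiplication of the transition matrix.
Entry (0,1) of P^4 = 0.3645

0.3645


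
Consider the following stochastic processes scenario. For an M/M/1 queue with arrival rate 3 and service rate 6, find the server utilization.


rho = lambda/mu
= 3/6
= 0.5000

0.5000


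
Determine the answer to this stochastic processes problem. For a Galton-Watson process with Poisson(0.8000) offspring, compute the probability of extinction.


Since mu = 0.8000 <= 1, extinction probability = 1.

1.0000


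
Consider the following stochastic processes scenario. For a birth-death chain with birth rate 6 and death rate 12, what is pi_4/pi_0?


For birth-death process, pi_n/pi_0 = (lambda/mu)^n
= (6/12)^4
= 0.0625

0.0625


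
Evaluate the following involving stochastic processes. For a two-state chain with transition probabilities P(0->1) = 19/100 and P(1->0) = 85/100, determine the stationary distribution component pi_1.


Stationary distribution: pi_0 = p10/(p01+p10), pi_1 = p01/(p01+p10)
p01 = 0.1900, p10 = 0.8500
pi_1 = 0.1827

0.1827


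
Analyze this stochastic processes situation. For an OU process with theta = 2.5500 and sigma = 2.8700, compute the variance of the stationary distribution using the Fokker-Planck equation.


Stationary variance = sigma^2 / (2*theta)
= 2.8700^2 / (2*2.5500)
= 8.2369 / 5.1000
= 1.6151

1.6151


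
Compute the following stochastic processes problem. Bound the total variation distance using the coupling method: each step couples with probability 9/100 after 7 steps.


TV distance bound <= (1-delta)^n
= (1 - 0.0900)^7
= 0.9100^7
= 0.5168

0.5168


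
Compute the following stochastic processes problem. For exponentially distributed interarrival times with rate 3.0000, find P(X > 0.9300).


P(X > t) = exp(-lambda * t)
= exp(-3.0000 * 0.9300)
= exp(-2.7900) = 0.0614

0.0614


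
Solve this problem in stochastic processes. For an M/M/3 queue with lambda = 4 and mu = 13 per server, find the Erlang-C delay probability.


a = lambda/mu = 0.3077
rho = a/c = 0.1026
Erlang-C formula applied:
C(c,a) = 0.0040

0.0040


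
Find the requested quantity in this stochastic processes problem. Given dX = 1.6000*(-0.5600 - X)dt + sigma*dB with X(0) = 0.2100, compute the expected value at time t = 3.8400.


E[X(t)] = mu + (X(0) - mu)*exp(-theta*t)
= -0.5600 + (0.2100 - -0.5600)*exp(-1.6000*3.8400)
= -0.5600 + 0.7700 * 0.0021
= -0.5583

-0.5583


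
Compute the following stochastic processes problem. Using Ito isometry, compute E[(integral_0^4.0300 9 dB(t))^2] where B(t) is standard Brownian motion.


By Ito isometry: E[(int f dB)^2] = int f^2 dt
= 9^2 * 4.0300
= 81 * 4.0300 = 326.4300

326.4300


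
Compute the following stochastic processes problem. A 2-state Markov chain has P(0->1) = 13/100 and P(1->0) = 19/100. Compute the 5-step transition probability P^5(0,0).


Computing P^5 by matrix multiplication.
P = [[0.8700, 0.1300], [0.1900, 0.8100]]
After raising P to the power 5:
P^5(0,0) = 0.6528

0.6528


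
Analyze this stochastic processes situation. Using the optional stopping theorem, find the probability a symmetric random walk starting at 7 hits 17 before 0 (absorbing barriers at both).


By optional stopping theorem: E(M at tau) = M(0) = 7
P(hit 17)*17 + P(hit 0)*0 = 7
P(hit 17) = (7 - 0)/(17 - 0) = 7/17 = 0.4118

0.4118


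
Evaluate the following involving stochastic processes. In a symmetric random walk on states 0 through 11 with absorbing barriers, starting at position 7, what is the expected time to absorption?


For symmetric RW on 0,...,N with absorbing barriers, E(i) = i*(N-i)
E(7) = 7 * 4 = 28

28


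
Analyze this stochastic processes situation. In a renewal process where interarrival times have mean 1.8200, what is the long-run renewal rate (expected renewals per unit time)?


Long-run renewal rate = 1/E(X)
= 1/1.8200
= 0.5495

0.5495


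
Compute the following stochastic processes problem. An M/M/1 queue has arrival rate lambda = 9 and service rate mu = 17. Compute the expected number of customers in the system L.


rho = 9/17 = 0.5294
L = rho/(1-rho)
= 0.5294/0.4706
= 1.1250

1.1250


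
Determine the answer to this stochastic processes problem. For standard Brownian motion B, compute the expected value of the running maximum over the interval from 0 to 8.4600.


E(max B(s)) = sqrt(2t/pi)
= sqrt(2*8.4600/pi)
= sqrt(5.3858)
= 2.3207

2.3207


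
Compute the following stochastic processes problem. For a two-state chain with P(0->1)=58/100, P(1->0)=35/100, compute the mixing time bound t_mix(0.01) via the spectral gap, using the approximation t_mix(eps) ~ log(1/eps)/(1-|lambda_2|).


lambda_2 = |1 - p01 - p10| = |1 - 0.5800 - 0.3500| = 0.0700
t_mix ~ log(1/eps)/(1 - |lambda_2|)
= log(100)/(1 - 0.0700) = 4.6052/0.9300
= 4.9518

4.9518


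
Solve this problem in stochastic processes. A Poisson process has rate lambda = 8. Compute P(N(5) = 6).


P(N(t)=k) = (lambda*t)^k * exp(-lambda*t) / k!
lambda*t = 40
= 40^6 * exp(-40) / 6!
= 4096000000 * 4.2484e-18 / 720
= 2.4168e-11

2.4168e-11


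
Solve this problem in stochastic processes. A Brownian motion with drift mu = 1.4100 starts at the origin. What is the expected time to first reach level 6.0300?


Expected first passage time = a/mu
= 6.0300/1.4100
= 4.2766

4.2766


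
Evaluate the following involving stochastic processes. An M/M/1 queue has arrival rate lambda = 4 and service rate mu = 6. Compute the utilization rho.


rho = lambda/mu
= 4/6
= 0.6667

0.6667


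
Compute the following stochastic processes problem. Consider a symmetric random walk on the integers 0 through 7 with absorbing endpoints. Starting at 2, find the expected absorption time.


For symmetric RW on 0,...,N with absorbing barriers, E(i) = i*(N-i)
E(2) = 2 * 5 = 10

10


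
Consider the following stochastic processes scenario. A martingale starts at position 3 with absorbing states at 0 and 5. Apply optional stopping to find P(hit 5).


By optional stopping theorem: E(M at tau) = M(0) = 3
P(hit 5)*5 + P(hit 0)*0 = 3
P(hit 5) = (3 - 0)/(5 - 0) = 3/5 = 0.6000

0.6000


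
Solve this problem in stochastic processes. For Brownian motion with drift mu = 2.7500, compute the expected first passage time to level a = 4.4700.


Expected first passage time = a/mu
= 4.4700/2.7500
= 1.6255

1.6255


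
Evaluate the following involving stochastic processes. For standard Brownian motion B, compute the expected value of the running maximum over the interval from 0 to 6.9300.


E(max B(s)) = sqrt(2t/pi)
= sqrt(2*6.9300/pi)
= sqrt(4.4118)
= 2.1004

2.1004


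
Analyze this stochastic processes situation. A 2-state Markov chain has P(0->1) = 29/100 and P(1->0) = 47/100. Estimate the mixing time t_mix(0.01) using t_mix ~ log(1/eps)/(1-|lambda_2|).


lambda_2 = |1 - p01 - p10| = |1 - 0.2900 - 0.4700| = 0.2400
t_mix ~ log(1/eps)/(1 - |lambda_2|)
= log(100)/(1 - 0.2400) = 4.6052/0.7600
= 6.0594

6.0594


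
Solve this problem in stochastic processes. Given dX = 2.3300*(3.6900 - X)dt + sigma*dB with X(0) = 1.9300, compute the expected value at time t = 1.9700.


E[X(t)] = mu + (X(0) - mu)*exp(-theta*t)
= 3.6900 + (1.9300 - 3.6900)*exp(-2.3300*1.9700)
= 3.6900 + -1.7600 * 0.0102
= 3.6721

3.6721


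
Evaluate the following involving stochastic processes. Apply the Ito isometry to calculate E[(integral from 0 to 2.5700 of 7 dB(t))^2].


By Ito isometry: E[(int f dB)^2] = int f^2 dt
= 7^2 * 2.5700
= 49 * 2.5700 = 125.9300

125.9300


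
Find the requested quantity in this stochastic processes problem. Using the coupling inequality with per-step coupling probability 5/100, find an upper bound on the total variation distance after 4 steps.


TV distance bound <= (1-delta)^n
= (1 - 0.0500)^4
= 0.9500^4
= 0.8145

0.8145


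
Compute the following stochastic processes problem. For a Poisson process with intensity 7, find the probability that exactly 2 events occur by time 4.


P(N(t)=k) = (lambda*t)^k * exp(-lambda*t) / k!
lambda*t = 28
= 28^2 * exp(-28) / 2!
= 784 * 6.9144e-13 / 2
= 2.7104e-10

2.7104e-10


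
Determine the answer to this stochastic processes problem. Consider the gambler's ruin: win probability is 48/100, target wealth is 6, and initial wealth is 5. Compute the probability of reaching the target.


Gambler's ruin formula:
r = q/p = 0.5200/0.4800 = 1.0833
P(win) = (1 - r^i)/(1 - r^N)
= (1 - 1.0833^5)/(1 - 1.0833^6)
= 0.7983

0.7983


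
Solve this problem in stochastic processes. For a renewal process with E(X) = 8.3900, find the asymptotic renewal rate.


Long-run renewal rate = 1/E(X)
= 1/8.3900
= 0.1192

0.1192


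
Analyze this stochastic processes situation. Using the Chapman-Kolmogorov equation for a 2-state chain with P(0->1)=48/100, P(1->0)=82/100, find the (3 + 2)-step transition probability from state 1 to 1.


P^5 = P^3 * P^2
Computing via matrix multiplication of the transition matrix.
Entry (1,1) of P^5 = 0.3677

0.3677


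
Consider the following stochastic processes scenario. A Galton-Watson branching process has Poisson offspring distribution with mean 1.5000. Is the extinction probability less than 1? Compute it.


Since mu = 1.5000 > 1, extinction prob q < 1.
Solve s = exp(mu*(s-1)) iteratively.
q = 0.4172

0.4172


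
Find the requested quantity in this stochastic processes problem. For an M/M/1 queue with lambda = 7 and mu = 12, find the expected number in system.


rho = 7/12 = 0.5833
L = rho/(1-rho)
= 0.5833/0.4167
= 1.4000

1.4000


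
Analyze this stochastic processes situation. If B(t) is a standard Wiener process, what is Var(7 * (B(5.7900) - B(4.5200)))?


Var(alpha*(B(t)-B(s))) = alpha^2 * (t-s)
= 7^2 * (5.7900 - 4.5200)
= 49 * 1.2700
= 62.2300

62.2300


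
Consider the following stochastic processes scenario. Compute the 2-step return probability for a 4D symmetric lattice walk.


P(return in 2 steps) = P(reverse first step) = 1/(2d)
= 1/8
= 0.1250

0.1250


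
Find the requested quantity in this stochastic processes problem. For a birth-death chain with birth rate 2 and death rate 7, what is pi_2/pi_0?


For birth-death process, pi_n/pi_0 = (lambda/mu)^n
= (2/7)^2
= 0.0816

0.0816


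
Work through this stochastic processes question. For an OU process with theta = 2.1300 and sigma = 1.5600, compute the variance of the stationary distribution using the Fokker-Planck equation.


Stationary variance = sigma^2 / (2*theta)
= 1.5600^2 / (2*2.1300)
= 2.4336 / 4.2600
= 0.5713

0.5713


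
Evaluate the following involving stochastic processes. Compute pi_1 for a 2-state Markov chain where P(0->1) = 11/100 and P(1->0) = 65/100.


Stationary distribution: pi_0 = p10/(p01+p10), pi_1 = p01/(p01+p10)
p01 = 0.1100, p10 = 0.6500
pi_1 = 0.1447

0.1447


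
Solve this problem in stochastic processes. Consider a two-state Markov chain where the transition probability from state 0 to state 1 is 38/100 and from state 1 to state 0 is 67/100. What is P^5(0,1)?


Computing P^5 by matrix multiplication.
P = [[0.6200, 0.3800], [0.6700, 0.3300]]
After raising P to the power 5:
P^5(0,1) = 0.3619

0.3619


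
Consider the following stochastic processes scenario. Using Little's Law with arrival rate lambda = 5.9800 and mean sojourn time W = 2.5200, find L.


Little's Law: L = lambda * W
= 5.9800 * 2.5200
= 15.0696

15.0696


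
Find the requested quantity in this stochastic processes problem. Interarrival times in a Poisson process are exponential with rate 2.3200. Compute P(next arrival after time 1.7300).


P(X > t) = exp(-lambda * t)
= exp(-2.3200 * 1.7300)
= exp(-4.0136) = 0.0181

0.0181


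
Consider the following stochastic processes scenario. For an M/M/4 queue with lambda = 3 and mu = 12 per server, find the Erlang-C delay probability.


a = lambda/mu = 0.2500
rho = a/c = 0.0625
Erlang-C formula applied:
C(c,a) = 1.3521e-04

1.3521e-04


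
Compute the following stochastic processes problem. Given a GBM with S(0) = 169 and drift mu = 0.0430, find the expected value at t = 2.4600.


E[S(t)] = S(0) * exp(mu * t)
= 169 * exp(0.0430 * 2.4600)
= 169 * 1.1116
= 187.8566

187.8566


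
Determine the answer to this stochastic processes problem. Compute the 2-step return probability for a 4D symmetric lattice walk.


P(return in 2 steps) = P(reverse first step) = 1/(2d)
= 1/8
= 0.1250

0.1250


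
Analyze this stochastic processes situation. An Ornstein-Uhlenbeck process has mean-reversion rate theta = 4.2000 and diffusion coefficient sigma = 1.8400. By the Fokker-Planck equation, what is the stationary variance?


Stationary variance = sigma^2 / (2*theta)
= 1.8400^2 / (2*4.2000)
= 3.3856 / 8.4000
= 0.4030

0.4030


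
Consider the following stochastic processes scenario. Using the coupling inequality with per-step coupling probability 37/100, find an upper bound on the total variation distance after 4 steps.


TV distance bound <= (1-delta)^n
= (1 - 0.3700)^4
= 0.6300^4
= 0.1575

0.1575


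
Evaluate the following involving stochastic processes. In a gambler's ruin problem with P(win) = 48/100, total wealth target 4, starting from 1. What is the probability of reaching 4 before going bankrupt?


Gambler's ruin formula:
r = q/p = 0.5200/0.4800 = 1.0833
P(win) = (1 - r^i)/(1 - r^N)
= (1 - 1.0833^1)/(1 - 1.0833^4)
= 0.2208

0.2208


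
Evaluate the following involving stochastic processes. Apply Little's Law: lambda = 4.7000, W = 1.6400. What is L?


Little's Law: L = lambda * W
= 4.7000 * 1.6400
= 7.7080

7.7080


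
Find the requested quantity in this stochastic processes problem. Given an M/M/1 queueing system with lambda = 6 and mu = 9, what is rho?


rho = lambda/mu
= 6/9
= 0.6667

0.6667


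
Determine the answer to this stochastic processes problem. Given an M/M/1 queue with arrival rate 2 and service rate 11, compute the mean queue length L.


rho = 2/11 = 0.1818
L = rho/(1-rho)
= 0.1818/0.8182
= 0.2222

0.2222


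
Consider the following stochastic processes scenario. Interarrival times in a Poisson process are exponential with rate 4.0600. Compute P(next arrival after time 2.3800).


P(X > t) = exp(-lambda * t)
= exp(-4.0600 * 2.3800)
= exp(-9.6628) = 6.3606e-05

6.3606e-05


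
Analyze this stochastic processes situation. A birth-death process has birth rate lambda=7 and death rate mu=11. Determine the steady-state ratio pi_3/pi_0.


For birth-death process, pi_n/pi_0 = (lambda/mu)^n
= (7/11)^3
= 0.2577

0.2577


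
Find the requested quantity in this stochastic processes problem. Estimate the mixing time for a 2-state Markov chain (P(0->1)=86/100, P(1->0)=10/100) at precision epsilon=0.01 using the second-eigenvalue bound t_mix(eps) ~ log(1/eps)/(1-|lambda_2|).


lambda_2 = |1 - p01 - p10| = |1 - 0.8600 - 0.1000| = 0.0400
t_mix ~ log(1/eps)/(1 - |lambda_2|)
= log(100)/(1 - 0.0400) = 4.6052/0.9600
= 4.7971

4.7971


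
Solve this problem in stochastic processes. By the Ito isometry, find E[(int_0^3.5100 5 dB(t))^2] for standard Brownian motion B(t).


By Ito isometry: E[(int f dB)^2] = int f^2 dt
= 5^2 * 3.5100
= 25 * 3.5100 = 87.7500

87.7500


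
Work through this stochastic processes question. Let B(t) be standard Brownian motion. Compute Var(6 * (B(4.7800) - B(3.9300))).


Var(alpha*(B(t)-B(s))) = alpha^2 * (t-s)
= 6^2 * (4.7800 - 3.9300)
= 36 * 0.8500
= 30.6000

30.6000


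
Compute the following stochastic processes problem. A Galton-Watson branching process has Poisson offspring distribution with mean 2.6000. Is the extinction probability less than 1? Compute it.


Since mu = 2.6000 > 1, extinction prob q < 1.
Solve s = exp(mu*(s-1)) iteratively.
q = 0.0951

0.0951


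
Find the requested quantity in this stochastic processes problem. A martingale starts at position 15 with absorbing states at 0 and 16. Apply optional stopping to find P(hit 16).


By optional stopping theorem: E(M at tau) = M(0) = 15
P(hit 16)*16 + P(hit 0)*0 = 15
P(hit 16) = (15 - 0)/(16 - 0) = 15/16 = 0.9375

0.9375
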